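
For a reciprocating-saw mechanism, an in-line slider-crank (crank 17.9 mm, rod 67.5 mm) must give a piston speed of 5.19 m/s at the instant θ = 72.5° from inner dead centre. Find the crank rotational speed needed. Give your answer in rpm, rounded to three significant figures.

For an in-line slider-crank, |v_piston| = rω|sinθ|·[1 + r cosθ/√(L² − r² sin²θ)].
With r = 0.0179 m, L = 0.0675 m, θ = 72.5°: the bracketed kinematic factor |dx/dθ| = 0.018479 m.
ω = v/|dx/dθ| = 5.19/0.018479 = 280.87 rad/s.
N = 60ω/(2π) = 2682.1 rpm.

2680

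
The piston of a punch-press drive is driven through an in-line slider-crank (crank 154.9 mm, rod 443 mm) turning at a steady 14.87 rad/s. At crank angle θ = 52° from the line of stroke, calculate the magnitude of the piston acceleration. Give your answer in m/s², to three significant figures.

ω = 14.87 rad/s
x(θ) = r cosθ + √(L² − r² sin²θ); with ω constant, a = ω²·d²x/dθ².
d²x/dθ² = −r cosθ − r²(cos2θ)/√u − r⁴ sin²2θ/(4u^{3/2}),  u = L² − r² sin²θ = 0.18135 m².
Substituting r = 0.1549 m, L = 0.443 m, θ = 52°: d²x/dθ² = -0.08349 m.
a = ω²·d²x/dθ² = (14.87)²·(-0.08349) = -18.461 m/s²;  |a| = 18.461 m/s².

18.5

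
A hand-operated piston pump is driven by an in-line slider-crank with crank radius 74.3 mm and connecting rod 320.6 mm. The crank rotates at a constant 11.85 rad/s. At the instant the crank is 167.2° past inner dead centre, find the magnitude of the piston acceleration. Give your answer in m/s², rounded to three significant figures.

ω = 11.85 rad/s
x(θ) = r cosθ + √(L² − r² sin²θ); with ω constant, a = ω²·d²x/dθ².
d²x/dθ² = −r cosθ − r²(cos2θ)/√u − r⁴ sin²2θ/(4u^{3/2}),  u = L² − r² sin²θ = 0.102513 m².
Substituting r = 0.0743 m, L = 0.3206 m, θ = 167.2°: d²x/dθ² = +0.056861 m.
a = ω²·d²x/dθ² = (11.85)²·(+0.056861) = +7.9845 m/s²;  |a| = 7.9845 m/s².

7.98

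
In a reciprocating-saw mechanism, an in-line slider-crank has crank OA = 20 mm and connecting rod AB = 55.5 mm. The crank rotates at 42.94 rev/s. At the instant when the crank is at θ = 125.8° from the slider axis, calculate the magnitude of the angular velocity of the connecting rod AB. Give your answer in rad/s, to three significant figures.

ω = 269.8 rad/s (converted from 42.94 rev/s).
The rod makes angle φ with the slider axis where L sinφ = r sinθ; differentiating, L cosφ·φ̇ = r ω cosθ.
L cosφ = √(L² − r² sin²θ) = 0.053077 m.
|ω_rod| = r ω |cosθ| / √(L² − r² sin²θ) = 0.02·269.8·0.58496/0.053077 = 59.469 rad/s.

59.5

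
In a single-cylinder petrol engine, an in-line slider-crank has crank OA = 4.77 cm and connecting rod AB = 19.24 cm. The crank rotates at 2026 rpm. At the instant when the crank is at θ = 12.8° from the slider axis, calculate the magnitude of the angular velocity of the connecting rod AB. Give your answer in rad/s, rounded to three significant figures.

51.4

ω = 212.2 rad/s (converted from 2026 rpm).
The rod makes angle φ with the slider axis where L sinφ = r sinθ; differentiating, L cosφ·φ̇ = r ω cosθ.
L cosφ = √(L² − r² sin²θ) = 0.19211 m.
|ω_rod| = r ω |cosθ| / √(L² − r² sin²θ) = 0.0477·212.2·0.97515/0.19211 = 51.37 rad/s.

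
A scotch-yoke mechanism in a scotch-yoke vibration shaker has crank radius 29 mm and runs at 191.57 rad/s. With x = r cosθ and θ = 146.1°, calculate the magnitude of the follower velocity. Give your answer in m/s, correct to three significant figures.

ω = 191.6 rad/s
x = r cosθ ⇒ ẋ = −rω sinθ.
|v| = rω|sinθ| = 0.029·191.6·|sin 146.1°| = 3.0986 m/s.

3.10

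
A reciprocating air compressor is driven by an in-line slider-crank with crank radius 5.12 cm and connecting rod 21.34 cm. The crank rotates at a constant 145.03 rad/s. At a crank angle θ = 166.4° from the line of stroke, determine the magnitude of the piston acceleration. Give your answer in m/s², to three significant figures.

ω = 145 rad/s
x(θ) = r cosθ + √(L² − r² sin²θ); with ω constant, a = ω²·d²x/dθ².
d²x/dθ² = −r cosθ − r²(cos2θ)/√u − r⁴ sin²2θ/(4u^{3/2}),  u = L² − r² sin²θ = 0.0453946 m².
Substituting r = 0.0512 m, L = 0.2134 m, θ = 166.4°: d²x/dθ² = +0.038784 m.
a = ω²·d²x/dθ² = (145)²·(+0.038784) = +815.77 m/s²;  |a| = 815.77 m/s².

816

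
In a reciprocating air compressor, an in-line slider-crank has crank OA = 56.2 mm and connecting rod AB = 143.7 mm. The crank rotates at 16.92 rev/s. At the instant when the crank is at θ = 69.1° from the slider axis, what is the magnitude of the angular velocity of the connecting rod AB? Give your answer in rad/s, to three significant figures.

ω = 106.3 rad/s (converted from 16.92 rev/s).
The rod makes angle φ with the slider axis where L sinφ = r sinθ; differentiating, L cosφ·φ̇ = r ω cosθ.
L cosφ = √(L² − r² sin²θ) = 0.13377 m.
|ω_rod| = r ω |cosθ| / √(L² − r² sin²θ) = 0.0562·106.3·0.35674/0.13377 = 15.934 rad/s.

15.9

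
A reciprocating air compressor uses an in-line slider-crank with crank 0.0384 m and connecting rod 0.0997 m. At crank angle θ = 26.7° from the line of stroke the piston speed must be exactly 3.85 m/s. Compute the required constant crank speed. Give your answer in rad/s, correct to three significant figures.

For an in-line slider-crank, |v_piston| = rω|sinθ|·[1 + r cosθ/√(L² − r² sin²θ)].
With r = 0.0384 m, L = 0.0997 m, θ = 26.7°: the bracketed kinematic factor |dx/dθ| = 0.023282 m.
ω = v/|dx/dθ| = 3.85/0.023282 = 165.37 rad/s.

165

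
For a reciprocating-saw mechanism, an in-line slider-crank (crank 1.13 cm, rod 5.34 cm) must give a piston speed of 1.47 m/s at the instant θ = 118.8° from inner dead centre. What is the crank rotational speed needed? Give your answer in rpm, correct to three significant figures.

1580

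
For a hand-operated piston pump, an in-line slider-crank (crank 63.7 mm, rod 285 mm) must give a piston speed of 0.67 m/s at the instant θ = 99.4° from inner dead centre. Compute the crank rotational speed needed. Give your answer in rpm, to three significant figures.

For an in-line slider-crank, |v_piston| = rω|sinθ|·[1 + r cosθ/√(L² − r² sin²θ)].
With r = 0.0637 m, L = 0.285 m, θ = 99.4°: the bracketed kinematic factor |dx/dθ| = 0.060493 m.
ω = v/|dx/dθ| = 0.67/0.060493 = 11.076 rad/s.
N = 60ω/(2π) = 105.77 rpm.

106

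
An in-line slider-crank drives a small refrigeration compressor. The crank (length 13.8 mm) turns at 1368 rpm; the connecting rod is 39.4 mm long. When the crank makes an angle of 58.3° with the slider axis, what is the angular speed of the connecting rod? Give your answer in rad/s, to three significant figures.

ω = 143.3 rad/s (converted from 1368 rpm).
The rod makes angle φ with the slider axis where L sinφ = r sinθ; differentiating, L cosφ·φ̇ = r ω cosθ.
L cosφ = √(L² − r² sin²θ) = 0.03761 m.
|ω_rod| = r ω |cosθ| / √(L² − r² sin²θ) = 0.0138·143.3·0.52547/0.03761 = 27.621 rad/s.

27.6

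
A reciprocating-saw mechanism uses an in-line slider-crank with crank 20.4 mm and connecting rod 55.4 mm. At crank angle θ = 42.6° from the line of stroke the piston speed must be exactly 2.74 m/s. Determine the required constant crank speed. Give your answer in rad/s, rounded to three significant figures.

155

For an in-line slider-crank, |v_piston| = rω|sinθ|·[1 + r cosθ/√(L² − r² sin²θ)].
With r = 0.0204 m, L = 0.0554 m, θ = 42.6°: the bracketed kinematic factor |dx/dθ| = 0.017673 m.
ω = v/|dx/dθ| = 2.74/0.017673 = 155.04 rad/s.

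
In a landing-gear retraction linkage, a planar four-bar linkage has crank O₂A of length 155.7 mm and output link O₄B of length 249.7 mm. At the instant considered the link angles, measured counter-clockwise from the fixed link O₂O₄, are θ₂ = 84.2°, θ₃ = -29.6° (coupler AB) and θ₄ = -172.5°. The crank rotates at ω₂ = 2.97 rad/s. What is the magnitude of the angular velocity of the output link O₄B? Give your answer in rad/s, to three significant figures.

2.81

ω₂ = 2.97 rad/s
Differentiating the loop-closure r₂e^{iθ₂}+r₃e^{iθ₃}=r₁+r₄e^{iθ₄} gives r₂ω₂e^{iθ₂}+r₃ω₃e^{iθ₃}=r₄ω₄e^{iθ₄}.
Eliminating the other unknown: ω₄ = r₂ω₂ sin(θ₂−θ₃) / [r₄ sin(θ₄−θ₃)].
Numerator sine = +0.91496; denominator sine = -0.60321.
Result = 0.1557·2.97·(+0.91496) / (0.2497·(-0.60321)) = -2.8091 rad/s; magnitude 2.8091 rad/s.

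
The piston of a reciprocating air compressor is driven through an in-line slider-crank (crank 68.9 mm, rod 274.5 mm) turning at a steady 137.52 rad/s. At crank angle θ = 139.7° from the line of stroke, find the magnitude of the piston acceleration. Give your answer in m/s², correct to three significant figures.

934

ω = 137.5 rad/s
x(θ) = r cosθ + √(L² − r² sin²θ); with ω constant, a = ω²·d²x/dθ².
d²x/dθ² = −r cosθ − r²(cos2θ)/√u − r⁴ sin²2θ/(4u^{3/2}),  u = L² − r² sin²θ = 0.0733643 m².
Substituting r = 0.0689 m, L = 0.2745 m, θ = 139.7°: d²x/dθ² = +0.049409 m.
a = ω²·d²x/dθ² = (137.5)²·(+0.049409) = +934.42 m/s²;  |a| = 934.42 m/s².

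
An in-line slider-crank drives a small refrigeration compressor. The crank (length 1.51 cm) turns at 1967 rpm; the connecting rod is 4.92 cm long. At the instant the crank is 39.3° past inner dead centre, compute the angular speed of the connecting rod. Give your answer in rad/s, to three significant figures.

ω = 206 rad/s (converted from 1967 rpm).
The rod makes angle φ with the slider axis where L sinφ = r sinθ; differentiating, L cosφ·φ̇ = r ω cosθ.
L cosφ = √(L² − r² sin²θ) = 0.048261 m.
|ω_rod| = r ω |cosθ| / √(L² − r² sin²θ) = 0.0151·206·0.77384/0.048261 = 49.872 rad/s.

49.9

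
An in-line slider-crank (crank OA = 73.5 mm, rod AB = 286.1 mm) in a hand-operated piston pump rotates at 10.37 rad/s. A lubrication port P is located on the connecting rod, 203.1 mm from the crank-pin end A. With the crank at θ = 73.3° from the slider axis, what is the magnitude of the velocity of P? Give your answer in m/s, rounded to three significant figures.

ω = 10.37 rad/s.  Crank-pin speed |V_A| = rω = 0.76219 m/s, perpendicular to OA.
Rod angle: sinφ = −(r/L) sinθ ⇒ φ = -14.245°; ω_rod = −rω cosθ/√(L²−r²sin²θ) = -0.78984 rad/s.
V_P = V_A + ω_rod × AP, with AP = 0.2031 m along the rod.
Components: V_Px = −rω sinθ − a·ω_rod·sinφ = -0.76952 m/s;  V_Py = rω cosθ + a·ω_rod·cosφ = +0.063541 m/s.
|V_P| = √(V_Px² + V_Py²) = 0.77214 m/s.

0.772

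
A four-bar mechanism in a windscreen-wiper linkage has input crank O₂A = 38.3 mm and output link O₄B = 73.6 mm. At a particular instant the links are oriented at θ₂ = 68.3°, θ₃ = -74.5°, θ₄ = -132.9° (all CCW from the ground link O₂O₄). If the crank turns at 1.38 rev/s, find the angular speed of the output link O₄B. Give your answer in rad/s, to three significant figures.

ω₂ = 8.671 rad/s (from 1.38 rev/s).
Differentiating the loop-closure r₂e^{iθ₂}+r₃e^{iθ₃}=r₁+r₄e^{iθ₄} gives r₂ω₂e^{iθ₂}+r₃ω₃e^{iθ₃}=r₄ω₄e^{iθ₄}.
Eliminating the other unknown: ω₄ = r₂ω₂ sin(θ₂−θ₃) / [r₄ sin(θ₄−θ₃)].
Numerator sine = +0.60460; denominator sine = -0.85173.
Result = 0.0383·8.671·(+0.60460) / (0.0736·(-0.85173)) = -3.2029 rad/s; magnitude 3.2029 rad/s.

3.20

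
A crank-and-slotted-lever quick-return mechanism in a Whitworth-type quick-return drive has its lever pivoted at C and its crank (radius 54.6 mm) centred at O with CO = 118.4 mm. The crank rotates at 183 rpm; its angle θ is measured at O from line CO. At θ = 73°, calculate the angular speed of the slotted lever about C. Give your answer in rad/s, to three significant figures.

ω = 19.16 rad/s (from 183 rpm).
Crank pin A relative to C: A = (d + r cosθ, r sinθ); lever angle φ = atan2(r sinθ, d + r cosθ).
Differentiating tanφ: φ̇ = rω(d cosθ + r)/(d² + r² + 2dr cosθ).
d² + r² + 2dr cosθ = |CA|² = 0.0207799 m²;  d cosθ + r = +0.089217 m.
|ω_lever| = |0.0546·19.16·+0.089217| / 0.0207799 = 4.4924 rad/s.

4.49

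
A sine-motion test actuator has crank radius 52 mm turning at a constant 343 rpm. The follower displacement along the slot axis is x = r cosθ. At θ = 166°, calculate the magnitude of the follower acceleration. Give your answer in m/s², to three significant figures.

65.1

ω = 35.92 rad/s (from 343 rpm).
x = r cosθ ⇒ ẍ = −rω² cosθ (ω constant).
|a| = rω²|cosθ| = 0.052·(35.92)²·|cos 166°| = 65.096 m/s².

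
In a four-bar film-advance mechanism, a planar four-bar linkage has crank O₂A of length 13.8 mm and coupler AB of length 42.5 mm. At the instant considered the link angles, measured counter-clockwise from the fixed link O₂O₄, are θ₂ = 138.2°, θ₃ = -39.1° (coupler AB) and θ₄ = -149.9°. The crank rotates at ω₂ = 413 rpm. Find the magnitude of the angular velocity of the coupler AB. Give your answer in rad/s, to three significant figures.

14.3

ω₂ = 43.25 rad/s (from 413 rpm).
Differentiating the loop-closure r₂e^{iθ₂}+r₃e^{iθ₃}=r₁+r₄e^{iθ₄} gives r₂ω₂e^{iθ₂}+r₃ω₃e^{iθ₃}=r₄ω₄e^{iθ₄}.
Eliminating the other unknown: ω₃ = r₂ω₂ sin(θ₄−θ₂) / [r₃ sin(θ₃−θ₄)].
Numerator sine = +0.95052; denominator sine = +0.93483.
Result = 0.0138·43.25·(+0.95052) / (0.0425·(+0.93483)) = +14.279 rad/s; magnitude 14.279 rad/s.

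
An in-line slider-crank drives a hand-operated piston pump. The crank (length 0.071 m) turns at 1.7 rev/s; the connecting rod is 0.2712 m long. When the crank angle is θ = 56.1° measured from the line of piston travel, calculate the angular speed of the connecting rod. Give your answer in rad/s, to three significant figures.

1.60

ω = 10.68 rad/s (converted from 1.7 rev/s).
The rod makes angle φ with the slider axis where L sinφ = r sinθ; differentiating, L cosφ·φ̇ = r ω cosθ.
L cosφ = √(L² − r² sin²θ) = 0.26472 m.
|ω_rod| = r ω |cosθ| / √(L² − r² sin²θ) = 0.071·10.68·0.55775/0.26472 = 1.5979 rad/s.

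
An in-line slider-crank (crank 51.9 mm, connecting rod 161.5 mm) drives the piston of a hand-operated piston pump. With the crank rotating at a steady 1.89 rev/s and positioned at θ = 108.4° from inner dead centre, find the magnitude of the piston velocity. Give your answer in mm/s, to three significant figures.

ω = 2π·1.89 = 11.88 rad/s
For an in-line slider-crank, x = r cosθ + √(L² − r² sin²θ), so v = −rω sinθ·[1 + r cosθ/√(L² − r² sin²θ)].
With r = 0.0519 m, L = 0.1615 m, θ = 108.4°: √(L² − r² sin²θ) = 0.15381 m.
v = −0.0519·11.88·0.94888·[1 + 0.0519·-0.31565/0.15381] = -0.52253 m/s.
|v| = 0.52253 m/s = 522.53 mm/s.

523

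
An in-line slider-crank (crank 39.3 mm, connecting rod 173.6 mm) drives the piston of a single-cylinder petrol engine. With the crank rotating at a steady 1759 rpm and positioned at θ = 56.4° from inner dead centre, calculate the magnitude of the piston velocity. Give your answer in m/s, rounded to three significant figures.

ω = 2π·1759/60 = 184.2 rad/s
For an in-line slider-crank, x = r cosθ + √(L² − r² sin²θ), so v = −rω sinθ·[1 + r cosθ/√(L² − r² sin²θ)].
With r = 0.0393 m, L = 0.1736 m, θ = 56.4°: √(L² − r² sin²θ) = 0.17049 m.
v = −0.0393·184.2·0.83292·[1 + 0.0393·0.55339/0.17049] = -6.7988 m/s.
|v| = 6.7988 m/s.

6.80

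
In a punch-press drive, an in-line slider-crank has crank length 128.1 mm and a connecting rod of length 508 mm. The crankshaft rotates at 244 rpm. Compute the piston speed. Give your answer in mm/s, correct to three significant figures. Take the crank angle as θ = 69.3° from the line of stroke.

ω = 2π·244/60 = 25.55 rad/s
For an in-line slider-crank, x = r cosθ + √(L² − r² sin²θ), so v = −rω sinθ·[1 + r cosθ/√(L² − r² sin²θ)].
With r = 0.1281 m, L = 0.508 m, θ = 69.3°: √(L² − r² sin²θ) = 0.49366 m.
v = −0.1281·25.55·0.93544·[1 + 0.1281·0.35347/0.49366] = -3.3427 m/s.
|v| = 3.3427 m/s = 3342.7 mm/s.

3340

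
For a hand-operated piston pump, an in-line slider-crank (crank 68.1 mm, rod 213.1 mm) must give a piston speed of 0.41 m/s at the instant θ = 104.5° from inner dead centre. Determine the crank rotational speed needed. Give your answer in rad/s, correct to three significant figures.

For an in-line slider-crank, |v_piston| = rω|sinθ|·[1 + r cosθ/√(L² − r² sin²θ)].
With r = 0.0681 m, L = 0.2131 m, θ = 104.5°: the bracketed kinematic factor |dx/dθ| = 0.060383 m.
ω = v/|dx/dθ| = 0.41/0.060383 = 6.79 rad/s.

6.79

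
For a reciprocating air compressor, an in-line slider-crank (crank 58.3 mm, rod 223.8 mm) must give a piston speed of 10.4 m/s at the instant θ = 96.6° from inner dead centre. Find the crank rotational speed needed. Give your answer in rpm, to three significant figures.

For an in-line slider-crank, |v_piston| = rω|sinθ|·[1 + r cosθ/√(L² − r² sin²θ)].
With r = 0.0583 m, L = 0.2238 m, θ = 96.6°: the bracketed kinematic factor |dx/dθ| = 0.056118 m.
ω = v/|dx/dθ| = 10.4/0.056118 = 185.32 rad/s.
N = 60ω/(2π) = 1769.7 rpm.

1770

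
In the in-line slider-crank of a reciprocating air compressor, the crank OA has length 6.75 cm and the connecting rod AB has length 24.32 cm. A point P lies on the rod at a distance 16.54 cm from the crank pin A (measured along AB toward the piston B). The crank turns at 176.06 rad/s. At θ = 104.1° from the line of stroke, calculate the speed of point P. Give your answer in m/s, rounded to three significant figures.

ω = 176.1 rad/s.  Crank-pin speed |V_A| = rω = 11.884 m/s, perpendicular to OA.
Rod angle: sinφ = −(r/L) sinθ ⇒ φ = -15.616°; ω_rod = −rω cosθ/√(L²−r²sin²θ) = +12.361 rad/s.
V_P = V_A + ω_rod × AP, with AP = 0.1654 m along the rod.
Components: V_Px = −rω sinθ − a·ω_rod·sinφ = -10.976 m/s;  V_Py = rω cosθ + a·ω_rod·cosφ = -0.92616 m/s.
|V_P| = √(V_Px² + V_Py²) = 11.015 m/s.

11.0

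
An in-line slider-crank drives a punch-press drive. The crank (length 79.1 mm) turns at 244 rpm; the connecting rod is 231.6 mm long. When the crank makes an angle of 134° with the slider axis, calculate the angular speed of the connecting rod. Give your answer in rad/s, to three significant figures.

ω = 25.55 rad/s (converted from 244 rpm).
The rod makes angle φ with the slider axis where L sinφ = r sinθ; differentiating, L cosφ·φ̇ = r ω cosθ.
L cosφ = √(L² − r² sin²θ) = 0.2245 m.
|ω_rod| = r ω |cosθ| / √(L² − r² sin²θ) = 0.0791·25.55·0.69466/0.2245 = 6.2538 rad/s.

6.25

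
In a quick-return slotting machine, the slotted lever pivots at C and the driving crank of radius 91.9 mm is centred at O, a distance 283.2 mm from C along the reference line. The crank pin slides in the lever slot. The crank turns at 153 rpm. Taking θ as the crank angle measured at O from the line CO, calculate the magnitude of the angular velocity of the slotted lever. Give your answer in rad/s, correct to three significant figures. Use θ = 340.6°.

ω = 16.02 rad/s (from 153 rpm).
Crank pin A relative to C: A = (d + r cosθ, r sinθ); lever angle φ = atan2(r sinθ, d + r cosθ).
Differentiating tanφ: φ̇ = rω(d cosθ + r)/(d² + r² + 2dr cosθ).
d² + r² + 2dr cosθ = |CA|² = 0.137745 m²;  d cosθ + r = +0.35902 m.
|ω_lever| = |0.0919·16.02·+0.35902| / 0.137745 = 3.8378 rad/s.

3.84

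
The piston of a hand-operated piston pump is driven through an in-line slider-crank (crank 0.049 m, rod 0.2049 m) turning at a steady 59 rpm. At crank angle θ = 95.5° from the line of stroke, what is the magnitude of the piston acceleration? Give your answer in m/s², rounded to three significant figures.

0.631

ω = 2π·59/60 = 6.178 rad/s
x(θ) = r cosθ + √(L² − r² sin²θ); with ω constant, a = ω²·d²x/dθ².
d²x/dθ² = −r cosθ − r²(cos2θ)/√u − r⁴ sin²2θ/(4u^{3/2}),  u = L² − r² sin²θ = 0.0396051 m².
Substituting r = 0.049 m, L = 0.2049 m, θ = 95.5°: d²x/dθ² = +0.016533 m.
a = ω²·d²x/dθ² = (6.178)²·(+0.016533) = +0.63111 m/s²;  |a| = 0.63111 m/s².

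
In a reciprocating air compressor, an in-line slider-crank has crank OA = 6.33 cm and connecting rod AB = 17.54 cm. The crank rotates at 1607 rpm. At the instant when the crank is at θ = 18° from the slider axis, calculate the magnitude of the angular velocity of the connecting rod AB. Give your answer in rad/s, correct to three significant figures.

ω = 168.3 rad/s (converted from 1607 rpm).
The rod makes angle φ with the slider axis where L sinφ = r sinθ; differentiating, L cosφ·φ̇ = r ω cosθ.
L cosφ = √(L² − r² sin²θ) = 0.17431 m.
|ω_rod| = r ω |cosθ| / √(L² − r² sin²θ) = 0.0633·168.3·0.95106/0.17431 = 58.122 rad/s.

58.1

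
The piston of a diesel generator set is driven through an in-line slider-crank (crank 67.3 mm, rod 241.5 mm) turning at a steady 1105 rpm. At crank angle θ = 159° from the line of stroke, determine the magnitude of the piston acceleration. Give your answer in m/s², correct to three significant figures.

ω = 2π·1105/60 = 115.7 rad/s
x(θ) = r cosθ + √(L² − r² sin²θ); with ω constant, a = ω²·d²x/dθ².
d²x/dθ² = −r cosθ − r²(cos2θ)/√u − r⁴ sin²2θ/(4u^{3/2}),  u = L² − r² sin²θ = 0.0577406 m².
Substituting r = 0.0673 m, L = 0.2415 m, θ = 159°: d²x/dθ² = +0.048657 m.
a = ω²·d²x/dθ² = (115.7)²·(+0.048657) = +651.52 m/s²;  |a| = 651.52 m/s².

652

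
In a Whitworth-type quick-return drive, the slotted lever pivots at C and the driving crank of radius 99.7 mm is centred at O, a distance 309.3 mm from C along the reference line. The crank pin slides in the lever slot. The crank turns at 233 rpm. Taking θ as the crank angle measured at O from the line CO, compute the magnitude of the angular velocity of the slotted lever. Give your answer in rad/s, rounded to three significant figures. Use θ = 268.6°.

2.15

ω = 24.4 rad/s (from 233 rpm).
Crank pin A relative to C: A = (d + r cosθ, r sinθ); lever angle φ = atan2(r sinθ, d + r cosθ).
Differentiating tanφ: φ̇ = rω(d cosθ + r)/(d² + r² + 2dr cosθ).
d² + r² + 2dr cosθ = |CA|² = 0.1041 m²;  d cosθ + r = +0.092143 m.
|ω_lever| = |0.0997·24.4·+0.092143| / 0.1041 = 2.1532 rad/s.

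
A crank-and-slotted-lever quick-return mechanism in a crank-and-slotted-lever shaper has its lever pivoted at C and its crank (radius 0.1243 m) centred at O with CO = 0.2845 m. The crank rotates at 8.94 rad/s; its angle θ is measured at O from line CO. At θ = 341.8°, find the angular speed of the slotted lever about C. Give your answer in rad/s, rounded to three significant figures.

2.68

ω = 8.94 rad/s
Crank pin A relative to C: A = (d + r cosθ, r sinθ); lever angle φ = atan2(r sinθ, d + r cosθ).
Differentiating tanφ: φ̇ = rω(d cosθ + r)/(d² + r² + 2dr cosθ).
d² + r² + 2dr cosθ = |CA|² = 0.163579 m²;  d cosθ + r = +0.39457 m.
|ω_lever| = |0.1243·8.94·+0.39457| / 0.163579 = 2.6804 rad/s.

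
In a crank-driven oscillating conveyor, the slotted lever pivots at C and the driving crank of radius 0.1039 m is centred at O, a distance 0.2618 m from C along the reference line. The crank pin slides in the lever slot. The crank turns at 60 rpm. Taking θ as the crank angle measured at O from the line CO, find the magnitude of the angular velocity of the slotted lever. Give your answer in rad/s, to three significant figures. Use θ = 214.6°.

ω = 6.283 rad/s (from 60 rpm).
Crank pin A relative to C: A = (d + r cosθ, r sinθ); lever angle φ = atan2(r sinθ, d + r cosθ).
Differentiating tanφ: φ̇ = rω(d cosθ + r)/(d² + r² + 2dr cosθ).
d² + r² + 2dr cosθ = |CA|² = 0.0345542 m²;  d cosθ + r = -0.1116 m.
|ω_lever| = |0.1039·6.283·-0.1116| / 0.0345542 = 2.1084 rad/s.

2.11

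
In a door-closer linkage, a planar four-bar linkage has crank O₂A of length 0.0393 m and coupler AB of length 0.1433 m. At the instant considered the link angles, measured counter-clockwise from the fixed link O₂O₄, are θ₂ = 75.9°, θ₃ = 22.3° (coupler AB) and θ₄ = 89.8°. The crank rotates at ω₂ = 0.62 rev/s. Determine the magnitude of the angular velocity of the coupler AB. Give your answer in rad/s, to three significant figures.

ω₂ = 3.896 rad/s (from 0.62 rev/s).
Differentiating the loop-closure r₂e^{iθ₂}+r₃e^{iθ₃}=r₁+r₄e^{iθ₄} gives r₂ω₂e^{iθ₂}+r₃ω₃e^{iθ₃}=r₄ω₄e^{iθ₄}.
Eliminating the other unknown: ω₃ = r₂ω₂ sin(θ₄−θ₂) / [r₃ sin(θ₃−θ₄)].
Numerator sine = +0.24023; denominator sine = -0.92388.
Result = 0.0393·3.896·(+0.24023) / (0.1433·(-0.92388)) = -0.2778 rad/s; magnitude 0.2778 rad/s.

0.278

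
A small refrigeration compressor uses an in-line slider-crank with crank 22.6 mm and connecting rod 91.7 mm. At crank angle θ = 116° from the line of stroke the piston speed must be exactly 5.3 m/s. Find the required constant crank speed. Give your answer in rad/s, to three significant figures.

293

For an in-line slider-crank, |v_piston| = rω|sinθ|·[1 + r cosθ/√(L² − r² sin²θ)].
With r = 0.0226 m, L = 0.0917 m, θ = 116°: the bracketed kinematic factor |dx/dθ| = 0.018062 m.
ω = v/|dx/dθ| = 5.3/0.018062 = 293.43 rad/s.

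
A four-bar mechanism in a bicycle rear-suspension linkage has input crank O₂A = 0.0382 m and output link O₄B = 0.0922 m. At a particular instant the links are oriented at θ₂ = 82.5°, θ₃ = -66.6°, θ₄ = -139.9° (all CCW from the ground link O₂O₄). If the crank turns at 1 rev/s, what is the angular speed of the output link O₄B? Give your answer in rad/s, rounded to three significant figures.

ω₂ = 6.283 rad/s (from 1 rev/s).
Differentiating the loop-closure r₂e^{iθ₂}+r₃e^{iθ₃}=r₁+r₄e^{iθ₄} gives r₂ω₂e^{iθ₂}+r₃ω₃e^{iθ₃}=r₄ω₄e^{iθ₄}.
Eliminating the other unknown: ω₄ = r₂ω₂ sin(θ₂−θ₃) / [r₄ sin(θ₄−θ₃)].
Numerator sine = +0.51354; denominator sine = -0.95782.
Result = 0.0382·6.283·(+0.51354) / (0.0922·(-0.95782)) = -1.3957 rad/s; magnitude 1.3957 rad/s.

1.40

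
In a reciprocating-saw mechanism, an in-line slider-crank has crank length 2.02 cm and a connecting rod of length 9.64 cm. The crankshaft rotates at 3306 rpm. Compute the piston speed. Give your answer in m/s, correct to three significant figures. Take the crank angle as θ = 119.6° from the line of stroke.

5.44

ω = 2π·3306/60 = 346.2 rad/s
For an in-line slider-crank, x = r cosθ + √(L² − r² sin²θ), so v = −rω sinθ·[1 + r cosθ/√(L² − r² sin²θ)].
With r = 0.0202 m, L = 0.0964 m, θ = 119.6°: √(L² − r² sin²θ) = 0.094786 m.
v = −0.0202·346.2·0.86949·[1 + 0.0202·-0.49394/0.094786] = -5.4406 m/s.
|v| = 5.4406 m/s.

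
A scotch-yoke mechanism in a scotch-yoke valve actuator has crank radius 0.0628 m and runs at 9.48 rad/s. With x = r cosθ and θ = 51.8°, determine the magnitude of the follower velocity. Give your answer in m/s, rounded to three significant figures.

0.468

ω = 9.48 rad/s
x = r cosθ ⇒ ẋ = −rω sinθ.
|v| = rω|sinθ| = 0.0628·9.48·|sin 51.8°| = 0.46786 m/s.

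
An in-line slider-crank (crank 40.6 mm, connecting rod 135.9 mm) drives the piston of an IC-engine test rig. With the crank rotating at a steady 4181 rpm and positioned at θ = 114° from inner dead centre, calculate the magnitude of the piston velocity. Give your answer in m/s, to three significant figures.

ω = 2π·4181/60 = 437.8 rad/s
For an in-line slider-crank, x = r cosθ + √(L² − r² sin²θ), so v = −rω sinθ·[1 + r cosθ/√(L² − r² sin²θ)].
With r = 0.0406 m, L = 0.1359 m, θ = 114°: √(L² − r² sin²θ) = 0.13074 m.
v = −0.0406·437.8·0.91355·[1 + 0.0406·-0.40674/0.13074] = -14.188 m/s.
|v| = 14.188 m/s.

14.2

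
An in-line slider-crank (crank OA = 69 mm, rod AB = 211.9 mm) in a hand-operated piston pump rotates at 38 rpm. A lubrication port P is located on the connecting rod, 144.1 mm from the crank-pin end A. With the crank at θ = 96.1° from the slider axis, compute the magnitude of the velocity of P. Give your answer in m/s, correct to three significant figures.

ω = 3.979 rad/s.  Crank-pin speed |V_A| = rω = 0.27458 m/s, perpendicular to OA.
Rod angle: sinφ = −(r/L) sinθ ⇒ φ = -18.892°; ω_rod = −rω cosθ/√(L²−r²sin²θ) = +0.14553 rad/s.
V_P = V_A + ω_rod × AP, with AP = 0.1441 m along the rod.
Components: V_Px = −rω sinθ − a·ω_rod·sinφ = -0.26623 m/s;  V_Py = rω cosθ + a·ω_rod·cosφ = -0.0093357 m/s.
|V_P| = √(V_Px² + V_Py²) = 0.26639 m/s.

0.266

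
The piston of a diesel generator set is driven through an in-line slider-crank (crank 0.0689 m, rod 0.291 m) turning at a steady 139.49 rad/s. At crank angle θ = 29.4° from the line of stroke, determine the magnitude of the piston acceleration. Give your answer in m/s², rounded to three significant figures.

1340

ω = 139.5 rad/s
x(θ) = r cosθ + √(L² − r² sin²θ); with ω constant, a = ω²·d²x/dθ².
d²x/dθ² = −r cosθ − r²(cos2θ)/√u − r⁴ sin²2θ/(4u^{3/2}),  u = L² − r² sin²θ = 0.083537 m².
Substituting r = 0.0689 m, L = 0.291 m, θ = 29.4°: d²x/dθ² = -0.068706 m.
a = ω²·d²x/dθ² = (139.5)²·(-0.068706) = -1336.8 m/s²;  |a| = 1336.8 m/s².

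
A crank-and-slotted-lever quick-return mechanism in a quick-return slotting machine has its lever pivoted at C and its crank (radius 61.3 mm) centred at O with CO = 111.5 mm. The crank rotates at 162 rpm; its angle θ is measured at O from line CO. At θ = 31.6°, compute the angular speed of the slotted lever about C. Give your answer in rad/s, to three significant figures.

ω = 16.96 rad/s (from 162 rpm).
Crank pin A relative to C: A = (d + r cosθ, r sinθ); lever angle φ = atan2(r sinθ, d + r cosθ).
Differentiating tanφ: φ̇ = rω(d cosθ + r)/(d² + r² + 2dr cosθ).
d² + r² + 2dr cosθ = |CA|² = 0.027833 m²;  d cosθ + r = +0.15627 m.
|ω_lever| = |0.0613·16.96·+0.15627| / 0.027833 = 5.8387 rad/s.

5.84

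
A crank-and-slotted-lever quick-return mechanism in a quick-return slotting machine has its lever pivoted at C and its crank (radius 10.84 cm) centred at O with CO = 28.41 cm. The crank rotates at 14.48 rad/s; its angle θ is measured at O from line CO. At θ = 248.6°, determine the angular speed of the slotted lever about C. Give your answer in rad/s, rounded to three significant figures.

0.106

ω = 14.48 rad/s
Crank pin A relative to C: A = (d + r cosθ, r sinθ); lever angle φ = atan2(r sinθ, d + r cosθ).
Differentiating tanφ: φ̇ = rω(d cosθ + r)/(d² + r² + 2dr cosθ).
d² + r² + 2dr cosθ = |CA|² = 0.0699896 m²;  d cosθ + r = +0.0047385 m.
|ω_lever| = |0.1084·14.48·+0.0047385| / 0.0699896 = 0.10627 rad/s.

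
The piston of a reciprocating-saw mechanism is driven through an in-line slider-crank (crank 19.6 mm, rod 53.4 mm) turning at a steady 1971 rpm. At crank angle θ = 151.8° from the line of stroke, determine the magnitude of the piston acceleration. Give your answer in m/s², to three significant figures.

556

ω = 2π·1971/60 = 206.4 rad/s
x(θ) = r cosθ + √(L² − r² sin²θ); with ω constant, a = ω²·d²x/dθ².
d²x/dθ² = −r cosθ − r²(cos2θ)/√u − r⁴ sin²2θ/(4u^{3/2}),  u = L² − r² sin²θ = 0.00276578 m².
Substituting r = 0.0196 m, L = 0.0534 m, θ = 151.8°: d²x/dθ² = +0.013055 m.
a = ω²·d²x/dθ² = (206.4)²·(+0.013055) = +556.18 m/s²;  |a| = 556.18 m/s².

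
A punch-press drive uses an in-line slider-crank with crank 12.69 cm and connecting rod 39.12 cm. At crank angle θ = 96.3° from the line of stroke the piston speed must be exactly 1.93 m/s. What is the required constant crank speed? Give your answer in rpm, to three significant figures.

For an in-line slider-crank, |v_piston| = rω|sinθ|·[1 + r cosθ/√(L² − r² sin²θ)].
With r = 0.1269 m, L = 0.3912 m, θ = 96.3°: the bracketed kinematic factor |dx/dθ| = 0.12139 m.
ω = v/|dx/dθ| = 1.93/0.12139 = 15.899 rad/s.
N = 60ω/(2π) = 151.83 rpm.

152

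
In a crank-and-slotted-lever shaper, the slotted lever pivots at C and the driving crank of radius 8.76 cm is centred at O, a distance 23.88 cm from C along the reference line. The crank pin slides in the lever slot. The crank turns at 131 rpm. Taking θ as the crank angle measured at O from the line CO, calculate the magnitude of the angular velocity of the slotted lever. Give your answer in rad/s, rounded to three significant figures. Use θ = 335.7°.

3.57

ω = 13.72 rad/s (from 131 rpm).
Crank pin A relative to C: A = (d + r cosθ, r sinθ); lever angle φ = atan2(r sinθ, d + r cosθ).
Differentiating tanφ: φ̇ = rω(d cosθ + r)/(d² + r² + 2dr cosθ).
d² + r² + 2dr cosθ = |CA|² = 0.10283 m²;  d cosθ + r = +0.30524 m.
|ω_lever| = |0.0876·13.72·+0.30524| / 0.10283 = 3.5672 rad/s.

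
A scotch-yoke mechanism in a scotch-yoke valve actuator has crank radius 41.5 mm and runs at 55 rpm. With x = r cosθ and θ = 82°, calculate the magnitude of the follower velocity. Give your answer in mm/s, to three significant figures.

237

ω = 5.76 rad/s (from 55 rpm).
x = r cosθ ⇒ ẋ = −rω sinθ.
|v| = rω|sinθ| = 0.0415·5.76·|sin 82°| = 0.2367 m/s = 236.7 mm/s.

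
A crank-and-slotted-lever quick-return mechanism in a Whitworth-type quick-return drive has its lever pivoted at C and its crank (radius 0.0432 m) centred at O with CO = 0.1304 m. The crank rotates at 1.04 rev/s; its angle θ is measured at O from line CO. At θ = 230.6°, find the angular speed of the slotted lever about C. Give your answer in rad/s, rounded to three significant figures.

ω = 6.535 rad/s (from 1.04 rev/s).
Crank pin A relative to C: A = (d + r cosθ, r sinθ); lever angle φ = atan2(r sinθ, d + r cosθ).
Differentiating tanφ: φ̇ = rω(d cosθ + r)/(d² + r² + 2dr cosθ).
d² + r² + 2dr cosθ = |CA|² = 0.0117192 m²;  d cosθ + r = -0.039569 m.
|ω_lever| = |0.0432·6.535·-0.039569| / 0.0117192 = 0.95313 rad/s.

0.953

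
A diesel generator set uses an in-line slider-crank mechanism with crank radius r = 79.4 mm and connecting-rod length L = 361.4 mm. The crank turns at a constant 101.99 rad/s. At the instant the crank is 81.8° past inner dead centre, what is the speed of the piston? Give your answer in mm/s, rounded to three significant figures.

ω = 102 rad/s
For an in-line slider-crank, x = r cosθ + √(L² − r² sin²θ), so v = −rω sinθ·[1 + r cosθ/√(L² − r² sin²θ)].
With r = 0.0794 m, L = 0.3614 m, θ = 81.8°: √(L² − r² sin²θ) = 0.35275 m.
v = −0.0794·102·0.98978·[1 + 0.0794·0.14263/0.35275] = -8.2725 m/s.
|v| = 8.2725 m/s = 8272.5 mm/s.

8270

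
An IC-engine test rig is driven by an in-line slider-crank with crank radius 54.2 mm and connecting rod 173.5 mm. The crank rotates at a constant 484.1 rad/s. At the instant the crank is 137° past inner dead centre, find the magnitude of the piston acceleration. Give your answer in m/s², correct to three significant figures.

ω = 484.1 rad/s
x(θ) = r cosθ + √(L² − r² sin²θ); with ω constant, a = ω²·d²x/dθ².
d²x/dθ² = −r cosθ − r²(cos2θ)/√u − r⁴ sin²2θ/(4u^{3/2}),  u = L² − r² sin²θ = 0.0287359 m².
Substituting r = 0.0542 m, L = 0.1735 m, θ = 137°: d²x/dθ² = +0.03799 m.
a = ω²·d²x/dθ² = (484.1)²·(+0.03799) = +8903 m/s²;  |a| = 8903 m/s².

8900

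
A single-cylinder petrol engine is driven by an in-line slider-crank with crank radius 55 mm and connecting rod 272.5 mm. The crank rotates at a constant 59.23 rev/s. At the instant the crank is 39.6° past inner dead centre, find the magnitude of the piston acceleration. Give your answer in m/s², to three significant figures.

ω = 2π·59.2 = 372.2 rad/s
x(θ) = r cosθ + √(L² − r² sin²θ); with ω constant, a = ω²·d²x/dθ².
d²x/dθ² = −r cosθ − r²(cos2θ)/√u − r⁴ sin²2θ/(4u^{3/2}),  u = L² − r² sin²θ = 0.0730272 m².
Substituting r = 0.055 m, L = 0.2725 m, θ = 39.6°: d²x/dθ² = -0.044588 m.
a = ω²·d²x/dθ² = (372.2)²·(-0.044588) = -6175.3 m/s²;  |a| = 6175.3 m/s².

6180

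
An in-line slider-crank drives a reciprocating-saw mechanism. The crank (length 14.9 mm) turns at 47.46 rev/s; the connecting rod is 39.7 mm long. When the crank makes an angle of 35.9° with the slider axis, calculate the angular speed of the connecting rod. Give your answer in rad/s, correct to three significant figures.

ω = 298.2 rad/s (converted from 47.46 rev/s).
The rod makes angle φ with the slider axis where L sinφ = r sinθ; differentiating, L cosφ·φ̇ = r ω cosθ.
L cosφ = √(L² − r² sin²θ) = 0.038727 m.
|ω_rod| = r ω |cosθ| / √(L² − r² sin²θ) = 0.0149·298.2·0.81004/0.038727 = 92.937 rad/s.

92.9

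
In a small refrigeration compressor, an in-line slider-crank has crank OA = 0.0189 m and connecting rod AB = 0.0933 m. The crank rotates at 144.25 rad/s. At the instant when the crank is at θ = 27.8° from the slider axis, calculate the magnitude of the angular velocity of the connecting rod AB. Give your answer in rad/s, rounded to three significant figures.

26.0

ω = 144.2 rad/s
The rod makes angle φ with the slider axis where L sinφ = r sinθ; differentiating, L cosφ·φ̇ = r ω cosθ.
L cosφ = √(L² − r² sin²θ) = 0.092883 m.
|ω_rod| = r ω |cosθ| / √(L² − r² sin²θ) = 0.0189·144.2·0.88458/0.092883 = 25.965 rad/s.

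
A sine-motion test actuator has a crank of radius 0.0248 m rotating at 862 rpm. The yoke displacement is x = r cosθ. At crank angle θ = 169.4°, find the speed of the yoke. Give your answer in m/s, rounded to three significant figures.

ω = 90.27 rad/s (from 862 rpm).
x = r cosθ ⇒ ẋ = −rω sinθ.
|v| = rω|sinθ| = 0.0248·90.27·|sin 169.4°| = 0.4118 m/s.

0.412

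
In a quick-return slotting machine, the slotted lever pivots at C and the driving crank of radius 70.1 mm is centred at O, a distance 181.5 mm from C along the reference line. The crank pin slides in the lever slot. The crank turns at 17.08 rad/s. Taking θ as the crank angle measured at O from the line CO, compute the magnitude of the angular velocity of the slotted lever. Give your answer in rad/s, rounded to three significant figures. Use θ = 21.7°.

4.65

ω = 17.08 rad/s
Crank pin A relative to C: A = (d + r cosθ, r sinθ); lever angle φ = atan2(r sinθ, d + r cosθ).
Differentiating tanφ: φ̇ = rω(d cosθ + r)/(d² + r² + 2dr cosθ).
d² + r² + 2dr cosθ = |CA|² = 0.0614992 m²;  d cosθ + r = +0.23874 m.
|ω_lever| = |0.0701·17.08·+0.23874| / 0.0614992 = 4.6479 rad/s.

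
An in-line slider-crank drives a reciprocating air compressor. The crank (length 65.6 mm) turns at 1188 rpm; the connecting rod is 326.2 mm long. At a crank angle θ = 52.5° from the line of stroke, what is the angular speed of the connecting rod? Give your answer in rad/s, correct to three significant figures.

ω = 124.4 rad/s (converted from 1188 rpm).
The rod makes angle φ with the slider axis where L sinφ = r sinθ; differentiating, L cosφ·φ̇ = r ω cosθ.
L cosφ = √(L² − r² sin²θ) = 0.32202 m.
|ω_rod| = r ω |cosθ| / √(L² − r² sin²θ) = 0.0656·124.4·0.60876/0.32202 = 15.428 rad/s.

15.4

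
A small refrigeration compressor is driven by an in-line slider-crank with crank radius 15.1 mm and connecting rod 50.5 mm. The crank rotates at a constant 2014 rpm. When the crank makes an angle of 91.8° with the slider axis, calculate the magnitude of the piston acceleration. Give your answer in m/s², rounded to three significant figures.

231

ω = 2π·2014/60 = 210.9 rad/s
x(θ) = r cosθ + √(L² − r² sin²θ); with ω constant, a = ω²·d²x/dθ².
d²x/dθ² = −r cosθ − r²(cos2θ)/√u − r⁴ sin²2θ/(4u^{3/2}),  u = L² − r² sin²θ = 0.00232246 m².
Substituting r = 0.0151 m, L = 0.0505 m, θ = 91.8°: d²x/dθ² = +0.0051958 m.
a = ω²·d²x/dθ² = (210.9)²·(+0.0051958) = +231.12 m/s²;  |a| = 231.12 m/s².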